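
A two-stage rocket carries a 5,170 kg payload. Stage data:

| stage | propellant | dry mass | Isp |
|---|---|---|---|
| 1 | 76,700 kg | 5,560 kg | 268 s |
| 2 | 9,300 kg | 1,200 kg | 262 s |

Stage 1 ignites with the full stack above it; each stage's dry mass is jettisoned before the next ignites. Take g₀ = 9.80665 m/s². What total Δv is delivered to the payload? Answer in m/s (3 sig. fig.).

Δv ≈ 6330 m/s

Ignition mass of stage 1 = 76,700+5,560 + 9,300+1,200 + 5,170 = 97,930 kg.
Stage 1: m₀ = 97,930 kg, m_f = 97,930 − 76,700 = 21,230 kg; Δv = 268×9.80665×ln(4.613) = 2628.2×1.5288 ≈ 4018 m/s.
Stage 2: m₀ = 15,670 kg, m_f = 15,670 − 9,300 = 6,370 kg; Δv = 262×9.80665×ln(2.46) = 2569.3×0.9001 ≈ 2313 m/s.
Total Δv = 4018 + 2313 = 6331 m/s.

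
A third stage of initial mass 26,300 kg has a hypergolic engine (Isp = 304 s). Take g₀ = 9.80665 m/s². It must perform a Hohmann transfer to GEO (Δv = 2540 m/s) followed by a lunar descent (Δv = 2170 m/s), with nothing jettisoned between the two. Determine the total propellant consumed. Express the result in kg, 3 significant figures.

total propellant consumed ≈ 20900 kg

v_e = Isp · g₀ = 304 × 9.80665 = 2981.2 m/s.
After the first burn: m = 26300 × exp(−2540/2981.2) = 26300 × 0.42656 = 11,218.5 kg.
After the second burn: m = 11,218.5 × exp(−2170/2981.2) = 11,218.5 × 0.48293 = 5,417.75 kg.
Total propellant = m₀ − m_final = 26300 − 5,417.75 = 20,882.25 kg.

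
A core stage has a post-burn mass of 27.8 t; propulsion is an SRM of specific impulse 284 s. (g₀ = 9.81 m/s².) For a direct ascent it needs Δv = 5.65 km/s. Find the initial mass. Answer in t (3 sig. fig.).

initial mass ≈ 211 t

v_e = Isp · g₀ = 284 × 9.81 = 2786.0 m/s.
m₀/m_f = exp(Δv / v_e) = exp(5650 / 2786.0) = exp(2.0280) = 7.5986.
m₀ = m_f × 7.5986 = 27.8 × 7.5986 = 211.241 t.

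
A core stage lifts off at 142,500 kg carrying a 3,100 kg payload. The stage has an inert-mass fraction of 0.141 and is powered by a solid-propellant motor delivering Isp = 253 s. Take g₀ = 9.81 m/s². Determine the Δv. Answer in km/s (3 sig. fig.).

Stage wet mass = m₀ − payload = 142,500 − 3,100 = 139,400 kg.
Stage dry mass = ε × stage wet mass = 0.141 × 139,400 = 19,655.4 kg.
Burnout mass m_f = stage dry + payload = 19,655.4 + 3,100 = 22,755.4 kg.
v_e = Isp · g₀ = 253 × 9.81 = 2481.9 m/s.
Rocket equation: Δv = v_e · ln(142,500/22,755.4) = 2481.9 × ln(6.262) = 2481.9 × 1.8345 ≈ 4553 m/s.

Δv ≈ 4.55 km/s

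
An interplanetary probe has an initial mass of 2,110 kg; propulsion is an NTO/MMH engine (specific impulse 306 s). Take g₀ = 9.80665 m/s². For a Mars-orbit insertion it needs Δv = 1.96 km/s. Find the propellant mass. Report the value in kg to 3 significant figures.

v_e = Isp · g₀ = 306 × 9.80665 = 3000.8 m/s.
Using Δv = v_e ln(m₀/m_f): m₀/m_f = exp(Δv / v_e) = exp(1960 / 3000.8) = exp(0.6532) = 1.9216.
m_f = 2,110 / 1.9216 = 1,098.04 kg, so propellant = m₀ − m_f = 2,110 − 1,098.04 = 1,011.96 kg.

propellant mass ≈ 1010 kg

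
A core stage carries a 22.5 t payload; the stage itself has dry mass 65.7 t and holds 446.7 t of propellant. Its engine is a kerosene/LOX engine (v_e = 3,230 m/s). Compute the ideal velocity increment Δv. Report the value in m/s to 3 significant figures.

m₀ = payload + dry + propellant = 22.5 + 65.7 + 446.7 = 534.9 t.
m_f = payload + dry = 22.5 + 65.7 = 88.2 t.
By the Tsiolkovsky rocket equation, Δv = v_e · ln(m₀/m_f) = 3230.0 × ln(6.065) = 3230.0 × 1.8025 ≈ 5822.0 m/s.

Δv ≈ 5820 m/s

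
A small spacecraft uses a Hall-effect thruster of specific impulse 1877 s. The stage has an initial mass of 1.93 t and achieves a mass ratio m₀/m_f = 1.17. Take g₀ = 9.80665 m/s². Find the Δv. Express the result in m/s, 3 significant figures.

Δv ≈ 2890 m/s

v_e = Isp · g₀ = 1877 × 9.80665 = 18407.1 m/s.
Rocket equation: Δv = v_e · ln(1.17) = 18407.1 × 0.1570 ≈ 2890.0 m/s.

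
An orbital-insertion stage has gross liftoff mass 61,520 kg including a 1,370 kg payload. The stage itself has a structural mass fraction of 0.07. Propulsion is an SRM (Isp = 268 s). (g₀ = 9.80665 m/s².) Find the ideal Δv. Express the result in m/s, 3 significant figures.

Δv ≈ 6310 m/s

Stage wet mass = m₀ − payload = 61,520 − 1,370 = 60,150 kg.
Stage dry mass = ε × stage wet mass = 0.07 × 60,150 = 4,210.5 kg.
Burnout mass m_f = stage dry + payload = 4,210.5 + 1,370 = 5,580.5 kg.
v_e = Isp · g₀ = 268 × 9.80665 = 2628.2 m/s.
Rocket equation: Δv = v_e · ln(61,520/5,580.5) = 2628.2 × ln(11.02) = 2628.2 × 2.4001 ≈ 6308 m/s.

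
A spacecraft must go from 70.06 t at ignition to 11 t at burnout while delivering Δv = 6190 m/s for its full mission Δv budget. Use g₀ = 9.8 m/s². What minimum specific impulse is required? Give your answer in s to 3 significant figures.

Isp ≈ 341 s

ln(m₀/m_f) = ln(70060/11000) = ln(6.369) = 1.8515.
v_e = Δv / ln(m₀/m_f) = 6190 / 1.8515 = 3343.3 m/s.
Isp = v_e / g₀ = 3343.3 / 9.8 = 341.2 s.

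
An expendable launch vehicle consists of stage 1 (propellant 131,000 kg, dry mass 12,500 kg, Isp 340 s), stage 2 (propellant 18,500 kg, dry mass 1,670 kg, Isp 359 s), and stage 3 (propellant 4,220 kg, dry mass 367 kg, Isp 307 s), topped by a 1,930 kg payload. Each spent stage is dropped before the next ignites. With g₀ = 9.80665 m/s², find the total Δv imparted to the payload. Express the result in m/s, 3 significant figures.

Ignition mass of stage 1 = 131,000+12,500 + 18,500+1,670 + 4,220+367 + 1,930 = 170,187 kg.
Stage 1: m₀ = 170,187 kg, m_f = 170,187 − 131,000 = 39,187 kg; Δv = 340×9.80665×ln(4.343) = 3334.3×1.4686 ≈ 4897 m/s.
Stage 2: m₀ = 26,687 kg, m_f = 26,687 − 18,500 = 8,187 kg; Δv = 359×9.80665×ln(3.26) = 3520.6×1.1816 ≈ 4160 m/s.
Stage 3: m₀ = 6,517 kg, m_f = 6,517 − 4,220 = 2,297 kg; Δv = 307×9.80665×ln(2.837) = 3010.6×1.0428 ≈ 3140 m/s.
Total Δv = 4897 + 4160 + 3140 = 12197 m/s.

Δv ≈ 12200 m/s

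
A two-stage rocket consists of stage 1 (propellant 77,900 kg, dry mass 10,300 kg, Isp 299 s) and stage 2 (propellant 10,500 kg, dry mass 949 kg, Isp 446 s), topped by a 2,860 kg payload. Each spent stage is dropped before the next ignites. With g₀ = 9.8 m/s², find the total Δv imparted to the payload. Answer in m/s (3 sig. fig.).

Δv ≈ 9970 m/s

Ignition mass of stage 1 = 77,900+10,300 + 10,500+949 + 2,860 = 102,509 kg.
Stage 1: m₀ = 102,509 kg, m_f = 102,509 − 77,900 = 24,609 kg; Δv = 299×9.8×ln(4.166) = 2930.2×1.4268 ≈ 4181 m/s.
Stage 2: m₀ = 14,309 kg, m_f = 14,309 − 10,500 = 3,809 kg; Δv = 446×9.8×ln(3.757) = 4370.8×1.3235 ≈ 5785 m/s.
Total Δv = 4181 + 5785 = 9966 m/s.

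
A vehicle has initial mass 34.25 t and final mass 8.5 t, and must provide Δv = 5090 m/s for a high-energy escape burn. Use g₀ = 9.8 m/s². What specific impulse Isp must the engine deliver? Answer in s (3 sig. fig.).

ln(m₀/m_f) = ln(34250/8500) = ln(4.029) = 1.3936.
v_e = Δv / ln(m₀/m_f) = 5090 / 1.3936 = 3652.4 m/s.
Isp = v_e / g₀ = 3652.4 / 9.8 = 372.7 s.

Isp ≈ 373 s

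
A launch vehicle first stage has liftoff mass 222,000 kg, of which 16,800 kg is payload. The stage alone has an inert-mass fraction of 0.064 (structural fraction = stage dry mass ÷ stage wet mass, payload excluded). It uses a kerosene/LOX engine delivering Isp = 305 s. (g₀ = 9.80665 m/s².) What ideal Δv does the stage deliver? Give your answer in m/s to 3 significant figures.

Stage wet mass = m₀ − payload = 222,000 − 16,800 = 205,200 kg.
Stage dry mass = ε × stage wet mass = 0.064 × 205,200 = 13,132.8 kg.
Burnout mass m_f = stage dry + payload = 13,132.8 + 16,800 = 29,932.8 kg.
v_e = Isp · g₀ = 305 × 9.80665 = 2991.0 m/s.
From the ideal rocket equation, Δv = v_e · ln(222,000/29,932.8) = 2991.0 × ln(7.417) = 2991.0 × 2.0037 ≈ 5993 m/s.

Δv ≈ 5990 m/s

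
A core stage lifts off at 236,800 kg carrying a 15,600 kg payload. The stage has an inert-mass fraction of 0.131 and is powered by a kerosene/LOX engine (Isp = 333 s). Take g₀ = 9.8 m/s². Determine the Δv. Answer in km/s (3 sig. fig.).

Δv ≈ 5.45 km/s

Stage wet mass = m₀ − payload = 236,800 − 15,600 = 221,200 kg.
Stage dry mass = ε × stage wet mass = 0.131 × 221,200 = 28,977.2 kg.
Burnout mass m_f = stage dry + payload = 28,977.2 + 15,600 = 44,577.2 kg.
v_e = Isp · g₀ = 333 × 9.8 = 3263.4 m/s.
By the Tsiolkovsky rocket equation, Δv = v_e · ln(236,800/44,577.2) = 3263.4 × ln(5.312) = 3263.4 × 1.6700 ≈ 5450 m/s.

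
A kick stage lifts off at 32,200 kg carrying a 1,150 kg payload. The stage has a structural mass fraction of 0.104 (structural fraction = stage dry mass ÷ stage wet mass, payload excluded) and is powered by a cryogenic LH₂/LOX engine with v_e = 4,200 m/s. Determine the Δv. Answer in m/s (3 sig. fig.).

Stage wet mass = m₀ − payload = 32,200 − 1,150 = 31,050 kg.
Stage dry mass = ε × stage wet mass = 0.104 × 31,050 = 3,229.2 kg.
Burnout mass m_f = stage dry + payload = 3,229.2 + 1,150 = 4,379.2 kg.
By the Tsiolkovsky rocket equation, Δv = v_e · ln(32,200/4,379.2) = 4200.0 × ln(7.353) = 4200.0 × 1.9951 ≈ 8379 m/s.

Δv ≈ 8380 m/s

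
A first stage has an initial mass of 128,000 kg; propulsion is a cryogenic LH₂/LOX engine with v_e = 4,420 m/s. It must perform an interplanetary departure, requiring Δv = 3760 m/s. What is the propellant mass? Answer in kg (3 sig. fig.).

m₀/m_f = exp(Δv / v_e) = exp(3760 / 4420.0) = exp(0.8507) = 2.3412.
m_f = 128,000 / 2.3412 = 54,672.8 kg, so propellant = m₀ − m_f = 128,000 − 54,672.8 = 73,327.2 kg.

propellant mass ≈ 73300 kg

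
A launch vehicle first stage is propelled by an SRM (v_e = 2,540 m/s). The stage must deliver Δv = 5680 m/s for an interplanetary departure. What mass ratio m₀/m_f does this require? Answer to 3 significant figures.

mass ratio ≈ 9.36

m₀/m_f = exp(Δv / v_e) = exp(5680 / 2540.0) = exp(2.2362) = 9.3579.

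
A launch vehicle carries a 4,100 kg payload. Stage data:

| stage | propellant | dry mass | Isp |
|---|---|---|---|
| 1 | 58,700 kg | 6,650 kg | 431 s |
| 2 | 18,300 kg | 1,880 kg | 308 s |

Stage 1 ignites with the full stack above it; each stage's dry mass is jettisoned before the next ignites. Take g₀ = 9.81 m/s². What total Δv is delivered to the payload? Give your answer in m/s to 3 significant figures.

Δv ≈ 8730 m/s

Ignition mass of stage 1 = 58,700+6,650 + 18,300+1,880 + 4,100 = 89,630 kg.
Stage 1: m₀ = 89,630 kg, m_f = 89,630 − 58,700 = 30,930 kg; Δv = 431×9.81×ln(2.898) = 4228.1×1.0640 ≈ 4499 m/s.
Stage 2: m₀ = 24,280 kg, m_f = 24,280 − 18,300 = 5,980 kg; Δv = 308×9.81×ln(4.06) = 3021.5×1.4012 ≈ 4234 m/s.
Total Δv = 4499 + 4234 = 8733 m/s.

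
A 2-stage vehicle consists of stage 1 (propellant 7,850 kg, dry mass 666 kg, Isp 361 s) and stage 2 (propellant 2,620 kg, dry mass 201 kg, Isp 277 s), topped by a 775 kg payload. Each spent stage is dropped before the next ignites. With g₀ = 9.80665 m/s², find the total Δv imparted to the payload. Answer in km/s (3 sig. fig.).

Ignition mass of stage 1 = 7,850+666 + 2,620+201 + 775 = 12,112 kg.
Stage 1: m₀ = 12,112 kg, m_f = 12,112 − 7,850 = 4,262 kg; Δv = 361×9.80665×ln(2.842) = 3540.2×1.0445 ≈ 3698 m/s.
Stage 2: m₀ = 3,596 kg, m_f = 3,596 − 2,620 = 976 kg; Δv = 277×9.80665×ln(3.684) = 2716.4×1.3041 ≈ 3543 m/s.
Total Δv = 3698 + 3543 = 7241 m/s.

Δv ≈ 7.24 km/s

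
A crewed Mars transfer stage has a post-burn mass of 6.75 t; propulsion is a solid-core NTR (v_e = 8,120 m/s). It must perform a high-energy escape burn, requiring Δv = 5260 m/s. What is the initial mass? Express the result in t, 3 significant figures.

Rocket equation: m₀/m_f = exp(Δv / v_e) = exp(5260 / 8120.0) = exp(0.6478) = 1.9113.
m₀ = m_f × 1.9113 = 6.75 × 1.9113 = 12.9013 t.

initial mass ≈ 12.9 t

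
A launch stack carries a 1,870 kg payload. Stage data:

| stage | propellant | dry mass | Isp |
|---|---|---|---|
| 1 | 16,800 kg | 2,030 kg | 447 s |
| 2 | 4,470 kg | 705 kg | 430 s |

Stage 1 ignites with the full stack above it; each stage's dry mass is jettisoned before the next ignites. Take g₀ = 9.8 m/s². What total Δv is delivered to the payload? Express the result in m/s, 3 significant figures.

Δv ≈ 8830 m/s

Ignition mass of stage 1 = 16,800+2,030 + 4,470+705 + 1,870 = 25,875 kg.
Stage 1: m₀ = 25,875 kg, m_f = 25,875 − 16,800 = 9,075 kg; Δv = 447×9.8×ln(2.851) = 4380.6×1.0478 ≈ 4590 m/s.
Stage 2: m₀ = 7,045 kg, m_f = 7,045 − 4,470 = 2,575 kg; Δv = 430×9.8×ln(2.736) = 4214.0×1.0065 ≈ 4241 m/s.
Total Δv = 4590 + 4241 = 8831 m/s.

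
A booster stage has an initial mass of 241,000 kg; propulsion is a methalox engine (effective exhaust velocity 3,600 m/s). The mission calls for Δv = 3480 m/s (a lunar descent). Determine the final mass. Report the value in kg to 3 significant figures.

final mass ≈ 91700 kg

From the ideal rocket equation, m₀/m_f = exp(Δv / v_e) = exp(3480 / 3600.0) = exp(0.9667) = 2.6292.
m_f = m₀ / 2.6292 = 241,000 / 2.6292 = 91,662.9 kg.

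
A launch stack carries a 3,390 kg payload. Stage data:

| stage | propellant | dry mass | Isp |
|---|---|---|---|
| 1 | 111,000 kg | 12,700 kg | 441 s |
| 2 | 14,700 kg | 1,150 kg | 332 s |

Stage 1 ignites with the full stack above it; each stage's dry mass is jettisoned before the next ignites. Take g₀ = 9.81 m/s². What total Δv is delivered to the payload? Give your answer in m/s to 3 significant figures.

Ignition mass of stage 1 = 111,000+12,700 + 14,700+1,150 + 3,390 = 142,940 kg.
Stage 1: m₀ = 142,940 kg, m_f = 142,940 − 111,000 = 31,940 kg; Δv = 441×9.81×ln(4.475) = 4326.2×1.4986 ≈ 6483 m/s.
Stage 2: m₀ = 19,240 kg, m_f = 19,240 − 14,700 = 4,540 kg; Δv = 332×9.81×ln(4.238) = 3256.9×1.4441 ≈ 4703 m/s.
Total Δv = 6483 + 4703 = 11186 m/s.

Δv ≈ 11200 m/s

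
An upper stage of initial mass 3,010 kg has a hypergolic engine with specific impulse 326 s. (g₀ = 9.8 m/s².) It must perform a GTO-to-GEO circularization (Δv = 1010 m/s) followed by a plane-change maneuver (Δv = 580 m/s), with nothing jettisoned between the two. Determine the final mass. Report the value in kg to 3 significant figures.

v_e = Isp · g₀ = 326 × 9.8 = 3194.8 m/s.
After the first burn: m = 3010 × exp(−1010/3194.8) = 3010 × 0.72896 = 2,194.17 kg.
After the second burn: m = 2,194.17 × exp(−580/3194.8) = 2,194.17 × 0.83398 = 1,829.89 kg.

final mass ≈ 1830 kg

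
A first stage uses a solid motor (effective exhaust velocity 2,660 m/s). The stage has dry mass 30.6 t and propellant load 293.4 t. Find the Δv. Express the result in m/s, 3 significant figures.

m₀ = m_dry + m_prop = 30.6 + 293.4 = 324 t.
Rocket equation: Δv = v_e · ln(m₀/m_f) = 2660.0 × ln(10.59) = 2660.0 × 2.3597 ≈ 6276.9 m/s.

Δv ≈ 6280 m/s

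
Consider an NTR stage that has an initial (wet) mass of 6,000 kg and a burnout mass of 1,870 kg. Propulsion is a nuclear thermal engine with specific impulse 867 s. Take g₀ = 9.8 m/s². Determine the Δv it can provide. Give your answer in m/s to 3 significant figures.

Δv ≈ 9910 m/s

v_e = Isp · g₀ = 867 × 9.8 = 8496.6 m/s.
By the Tsiolkovsky rocket equation, Δv = v_e · ln(m₀/m_f) = 8496.6 × ln(3.209) = 8496.6 × 1.1658 ≈ 9905.5 m/s.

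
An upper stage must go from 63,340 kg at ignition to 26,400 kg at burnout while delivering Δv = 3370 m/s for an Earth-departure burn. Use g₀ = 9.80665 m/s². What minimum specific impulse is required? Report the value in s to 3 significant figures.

Isp ≈ 393 s

ln(m₀/m_f) = ln(63340/26400) = ln(2.399) = 0.8752.
By the Tsiolkovsky rocket equation, v_e = Δv / ln(m₀/m_f) = 3370 / 0.8752 = 3850.8 m/s.
Isp = v_e / g₀ = 3850.8 / 9.80665 = 392.7 s.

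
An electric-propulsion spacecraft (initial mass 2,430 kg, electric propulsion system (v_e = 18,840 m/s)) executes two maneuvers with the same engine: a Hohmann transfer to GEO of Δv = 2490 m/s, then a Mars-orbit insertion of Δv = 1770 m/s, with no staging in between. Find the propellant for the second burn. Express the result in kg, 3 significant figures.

propellant for the second burn ≈ 191 kg

After the first burn: m = 2430 × exp(−2490/18840.0) = 2430 × 0.87620 = 2,129.17 kg.
After the second burn: m = 2,129.17 × exp(−1770/18840.0) = 2,129.17 × 0.91033 = 1,938.25 kg.
Second-burn propellant = 2,129.17 − 1,938.25 = 190.92 kg.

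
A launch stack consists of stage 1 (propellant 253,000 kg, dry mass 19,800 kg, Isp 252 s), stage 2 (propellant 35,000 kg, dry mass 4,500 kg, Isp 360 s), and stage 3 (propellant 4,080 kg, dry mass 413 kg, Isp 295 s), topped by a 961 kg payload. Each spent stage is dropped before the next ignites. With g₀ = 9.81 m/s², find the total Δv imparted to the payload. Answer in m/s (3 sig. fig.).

Δv ≈ 13200 m/s

Ignition mass of stage 1 = 253,000+19,800 + 35,000+4,500 + 4,080+413 + 961 = 317,754 kg.
Stage 1: m₀ = 317,754 kg, m_f = 317,754 − 253,000 = 64,754 kg; Δv = 252×9.81×ln(4.907) = 2472.1×1.5907 ≈ 3932 m/s.
Stage 2: m₀ = 44,954 kg, m_f = 44,954 − 35,000 = 9,954 kg; Δv = 360×9.81×ln(4.516) = 3531.6×1.5077 ≈ 5324 m/s.
Stage 3: m₀ = 5,454 kg, m_f = 5,454 − 4,080 = 1,374 kg; Δv = 295×9.81×ln(3.969) = 2894.0×1.3786 ≈ 3990 m/s.
Total Δv = 3932 + 5324 + 3990 = 13246 m/s.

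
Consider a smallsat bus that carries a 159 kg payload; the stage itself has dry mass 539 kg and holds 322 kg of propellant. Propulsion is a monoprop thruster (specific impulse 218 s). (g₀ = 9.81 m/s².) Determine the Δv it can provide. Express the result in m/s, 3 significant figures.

Δv ≈ 811 m/s

v_e = Isp · g₀ = 218 × 9.81 = 2138.6 m/s.
m₀ = payload + dry + propellant = 159 + 539 + 322 = 1,020 kg.
m_f = payload + dry = 159 + 539 = 698 kg.
Δv = v_e · ln(m₀/m_f) = 2138.6 × ln(1.461) = 2138.6 × 0.3793 ≈ 811.2 m/s.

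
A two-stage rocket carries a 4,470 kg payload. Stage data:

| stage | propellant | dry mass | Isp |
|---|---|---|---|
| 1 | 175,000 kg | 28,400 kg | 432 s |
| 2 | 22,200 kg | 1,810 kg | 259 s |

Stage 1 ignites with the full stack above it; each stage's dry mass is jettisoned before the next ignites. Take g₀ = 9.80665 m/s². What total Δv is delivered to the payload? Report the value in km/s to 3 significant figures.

Ignition mass of stage 1 = 175,000+28,400 + 22,200+1,810 + 4,470 = 231,880 kg.
Stage 1: m₀ = 231,880 kg, m_f = 231,880 − 175,000 = 56,880 kg; Δv = 432×9.80665×ln(4.077) = 4236.5×1.4053 ≈ 5953 m/s.
Stage 2: m₀ = 28,480 kg, m_f = 28,480 − 22,200 = 6,280 kg; Δv = 259×9.80665×ln(4.535) = 2539.9×1.5118 ≈ 3840 m/s.
Total Δv = 5953 + 3840 = 9793 m/s.

Δv ≈ 9.79 km/s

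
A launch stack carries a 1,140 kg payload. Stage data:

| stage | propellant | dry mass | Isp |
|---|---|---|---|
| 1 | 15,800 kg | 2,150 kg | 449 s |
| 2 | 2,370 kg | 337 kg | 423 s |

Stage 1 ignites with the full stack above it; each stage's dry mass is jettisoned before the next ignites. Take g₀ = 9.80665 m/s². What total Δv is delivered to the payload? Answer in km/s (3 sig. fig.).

Δv ≈ 9.65 km/s

Ignition mass of stage 1 = 15,800+2,150 + 2,370+337 + 1,140 = 21,797 kg.
Stage 1: m₀ = 21,797 kg, m_f = 21,797 − 15,800 = 5,997 kg; Δv = 449×9.80665×ln(3.635) = 4403.2×1.2905 ≈ 5682 m/s.
Stage 2: m₀ = 3,847 kg, m_f = 3,847 − 2,370 = 1,477 kg; Δv = 423×9.80665×ln(2.605) = 4148.2×0.9573 ≈ 3971 m/s.
Total Δv = 5682 + 3971 = 9653 m/s.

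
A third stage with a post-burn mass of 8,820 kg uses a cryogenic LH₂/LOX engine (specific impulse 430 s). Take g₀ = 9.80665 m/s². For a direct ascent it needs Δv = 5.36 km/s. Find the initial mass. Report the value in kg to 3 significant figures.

initial mass ≈ 31400 kg

v_e = Isp · g₀ = 430 × 9.80665 = 4216.9 m/s.
From the ideal rocket equation, m₀/m_f = exp(Δv / v_e) = exp(5360 / 4216.9) = exp(1.2711) = 3.5647.
m₀ = m_f × 3.5647 = 8,820 × 3.5647 = 31,440.7 kg.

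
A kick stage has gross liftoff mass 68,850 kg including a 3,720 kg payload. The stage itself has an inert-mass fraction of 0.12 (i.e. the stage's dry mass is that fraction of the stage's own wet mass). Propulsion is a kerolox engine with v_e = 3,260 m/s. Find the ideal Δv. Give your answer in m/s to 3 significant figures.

Δv ≈ 5820 m/s

Stage wet mass = m₀ − payload = 68,850 − 3,720 = 65,130 kg.
Stage dry mass = ε × stage wet mass = 0.12 × 65,130 = 7,815.6 kg.
Burnout mass m_f = stage dry + payload = 7,815.6 + 3,720 = 11,535.6 kg.
Using Δv = v_e ln(m₀/m_f): Δv = v_e · ln(68,850/11,535.6) = 3260.0 × ln(5.968) = 3260.0 × 1.7865 ≈ 5824 m/s.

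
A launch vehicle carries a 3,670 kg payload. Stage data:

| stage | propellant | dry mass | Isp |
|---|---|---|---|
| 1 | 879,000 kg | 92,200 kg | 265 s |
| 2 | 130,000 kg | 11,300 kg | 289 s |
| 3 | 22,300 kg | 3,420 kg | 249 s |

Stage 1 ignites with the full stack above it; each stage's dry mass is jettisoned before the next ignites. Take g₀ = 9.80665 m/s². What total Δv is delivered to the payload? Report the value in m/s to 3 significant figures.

Ignition mass of stage 1 = 879,000+92,200 + 130,000+11,300 + 22,300+3,420 + 3,670 = 1,141,890 kg.
Stage 1: m₀ = 1,141,890 kg, m_f = 1,141,890 − 879,000 = 262,890 kg; Δv = 265×9.80665×ln(4.344) = 2598.8×1.4687 ≈ 3817 m/s.
Stage 2: m₀ = 170,690 kg, m_f = 170,690 − 130,000 = 40,690 kg; Δv = 289×9.80665×ln(4.195) = 2834.1×1.4339 ≈ 4064 m/s.
Stage 3: m₀ = 29,390 kg, m_f = 29,390 − 22,300 = 7,090 kg; Δv = 249×9.80665×ln(4.145) = 2441.9×1.4220 ≈ 3472 m/s.
Total Δv = 3817 + 4064 + 3472 = 11353 m/s.

Δv ≈ 11400 m/s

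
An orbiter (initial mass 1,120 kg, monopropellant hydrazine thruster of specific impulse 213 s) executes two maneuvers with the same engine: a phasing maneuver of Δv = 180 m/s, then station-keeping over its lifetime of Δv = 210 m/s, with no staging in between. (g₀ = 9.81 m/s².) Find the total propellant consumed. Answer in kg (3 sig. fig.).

total propellant consumed ≈ 191 kg

v_e = Isp · g₀ = 213 × 9.81 = 2089.5 m/s.
After the first burn: m = 1120 × exp(−180/2089.5) = 1120 × 0.91746 = 1,027.56 kg.
After the second burn: m = 1,027.56 × exp(−210/2089.5) = 1,027.56 × 0.90438 = 929.305 kg.
Total propellant = m₀ − m_final = 1120 − 929.305 = 190.695 kg.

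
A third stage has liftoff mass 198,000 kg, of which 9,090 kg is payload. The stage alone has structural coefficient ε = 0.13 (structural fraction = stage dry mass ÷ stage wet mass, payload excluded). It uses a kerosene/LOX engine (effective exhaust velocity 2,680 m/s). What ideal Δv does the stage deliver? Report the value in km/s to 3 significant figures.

Stage wet mass = m₀ − payload = 198,000 − 9,090 = 188,910 kg.
Stage dry mass = ε × stage wet mass = 0.13 × 188,910 = 24,558.3 kg.
Burnout mass m_f = stage dry + payload = 24,558.3 + 9,090 = 33,648.3 kg.
Δv = v_e · ln(198,000/33,648.3) = 2680.0 × ln(5.884) = 2680.0 × 1.7723 ≈ 4750 m/s.

Δv ≈ 4.75 km/s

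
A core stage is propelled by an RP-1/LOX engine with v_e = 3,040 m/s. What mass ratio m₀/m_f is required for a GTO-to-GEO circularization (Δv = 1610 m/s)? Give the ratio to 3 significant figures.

mass ratio ≈ 1.70

m₀/m_f = exp(Δv / v_e) = exp(1610 / 3040.0) = exp(0.5296) = 1.6983.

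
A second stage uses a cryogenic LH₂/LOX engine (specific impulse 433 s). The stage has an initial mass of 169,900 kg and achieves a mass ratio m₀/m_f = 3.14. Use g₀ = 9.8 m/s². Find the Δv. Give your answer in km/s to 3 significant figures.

Δv ≈ 4.86 km/s

v_e = Isp · g₀ = 433 × 9.8 = 4243.4 m/s.
Using Δv = v_e ln(m₀/m_f): Δv = v_e · ln(3.14) = 4243.4 × 1.1442 ≈ 4855.4 m/s.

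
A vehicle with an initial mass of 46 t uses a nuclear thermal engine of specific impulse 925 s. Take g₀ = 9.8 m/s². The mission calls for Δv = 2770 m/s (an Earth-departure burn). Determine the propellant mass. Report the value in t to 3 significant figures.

v_e = Isp · g₀ = 925 × 9.8 = 9065.0 m/s.
m₀/m_f = exp(Δv / v_e) = exp(2770 / 9065.0) = exp(0.3056) = 1.3574.
m_f = 46 / 1.3574 = 33.8883 t, so propellant = m₀ − m_f = 46 − 33.8883 = 12.1117 t.

propellant mass ≈ 12.1 t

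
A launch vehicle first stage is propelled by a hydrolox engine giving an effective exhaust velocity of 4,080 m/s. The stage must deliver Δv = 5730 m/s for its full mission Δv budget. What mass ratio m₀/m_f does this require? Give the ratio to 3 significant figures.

mass ratio ≈ 4.07

m₀/m_f = exp(Δv / v_e) = exp(5730 / 4080.0) = exp(1.4044) = 4.0731.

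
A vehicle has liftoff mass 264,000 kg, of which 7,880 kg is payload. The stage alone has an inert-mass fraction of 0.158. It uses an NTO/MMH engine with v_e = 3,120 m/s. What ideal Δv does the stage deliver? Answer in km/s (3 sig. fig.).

Δv ≈ 5.30 km/s

Stage wet mass = m₀ − payload = 264,000 − 7,880 = 256,120 kg.
Stage dry mass = ε × stage wet mass = 0.158 × 256,120 = 40,467 kg.
Burnout mass m_f = stage dry + payload = 40,467 + 7,880 = 48,347 kg.
By the Tsiolkovsky rocket equation, Δv = v_e · ln(264,000/48,347) = 3120.0 × ln(5.461) = 3120.0 × 1.6975 ≈ 5296 m/s.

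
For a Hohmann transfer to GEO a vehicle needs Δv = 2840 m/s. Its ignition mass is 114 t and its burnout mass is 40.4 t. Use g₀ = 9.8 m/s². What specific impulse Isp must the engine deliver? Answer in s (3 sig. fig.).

ln(m₀/m_f) = ln(114000/40400) = ln(2.822) = 1.0374.
v_e = Δv / ln(m₀/m_f) = 2840 / 1.0374 = 2737.7 m/s.
Isp = v_e / g₀ = 2737.7 / 9.8 = 279.4 s.

Isp ≈ 279 s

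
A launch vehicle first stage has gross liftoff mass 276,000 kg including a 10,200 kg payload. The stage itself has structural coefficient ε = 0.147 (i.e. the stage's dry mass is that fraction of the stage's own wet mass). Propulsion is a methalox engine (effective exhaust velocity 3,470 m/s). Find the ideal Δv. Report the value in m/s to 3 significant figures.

Δv ≈ 5980 m/s

Stage wet mass = m₀ − payload = 276,000 − 10,200 = 265,800 kg.
Stage dry mass = ε × stage wet mass = 0.147 × 265,800 = 39,072.6 kg.
Burnout mass m_f = stage dry + payload = 39,072.6 + 10,200 = 49,272.6 kg.
From the ideal rocket equation, Δv = v_e · ln(276,000/49,272.6) = 3470.0 × ln(5.601) = 3470.0 × 1.7230 ≈ 5979 m/s.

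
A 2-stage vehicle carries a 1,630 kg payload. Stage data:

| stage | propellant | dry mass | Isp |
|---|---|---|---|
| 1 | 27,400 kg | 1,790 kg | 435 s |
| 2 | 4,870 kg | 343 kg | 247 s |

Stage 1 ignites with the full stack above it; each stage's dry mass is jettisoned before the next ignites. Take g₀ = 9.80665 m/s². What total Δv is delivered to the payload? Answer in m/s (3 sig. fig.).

Δv ≈ 9110 m/s

Ignition mass of stage 1 = 27,400+1,790 + 4,870+343 + 1,630 = 36,033 kg.
Stage 1: m₀ = 36,033 kg, m_f = 36,033 − 27,400 = 8,633 kg; Δv = 435×9.80665×ln(4.174) = 4265.9×1.4288 ≈ 6095 m/s.
Stage 2: m₀ = 6,843 kg, m_f = 6,843 − 4,870 = 1,973 kg; Δv = 247×9.80665×ln(3.468) = 2422.2×1.2437 ≈ 3012 m/s.
Total Δv = 6095 + 3012 = 9107 m/s.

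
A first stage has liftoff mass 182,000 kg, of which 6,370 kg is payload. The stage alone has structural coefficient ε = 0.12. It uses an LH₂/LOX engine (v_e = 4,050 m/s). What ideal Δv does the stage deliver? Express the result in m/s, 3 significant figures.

Stage wet mass = m₀ − payload = 182,000 − 6,370 = 175,630 kg.
Stage dry mass = ε × stage wet mass = 0.12 × 175,630 = 21,075.6 kg.
Burnout mass m_f = stage dry + payload = 21,075.6 + 6,370 = 27,445.6 kg.
Δv = v_e · ln(182,000/27,445.6) = 4050.0 × ln(6.631) = 4050.0 × 1.8918 ≈ 7662 m/s.

Δv ≈ 7660 m/s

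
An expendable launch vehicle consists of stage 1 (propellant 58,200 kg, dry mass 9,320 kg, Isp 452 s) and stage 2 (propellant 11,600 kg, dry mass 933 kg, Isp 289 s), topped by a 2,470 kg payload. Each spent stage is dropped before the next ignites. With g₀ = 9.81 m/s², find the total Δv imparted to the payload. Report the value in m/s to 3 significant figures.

Δv ≈ 9620 m/s

Ignition mass of stage 1 = 58,200+9,320 + 11,600+933 + 2,470 = 82,523 kg.
Stage 1: m₀ = 82,523 kg, m_f = 82,523 − 58,200 = 24,323 kg; Δv = 452×9.81×ln(3.393) = 4434.1×1.2217 ≈ 5417 m/s.
Stage 2: m₀ = 15,003 kg, m_f = 15,003 − 11,600 = 3,403 kg; Δv = 289×9.81×ln(4.409) = 2835.1×1.4836 ≈ 4206 m/s.
Total Δv = 5417 + 4206 = 9623 m/s.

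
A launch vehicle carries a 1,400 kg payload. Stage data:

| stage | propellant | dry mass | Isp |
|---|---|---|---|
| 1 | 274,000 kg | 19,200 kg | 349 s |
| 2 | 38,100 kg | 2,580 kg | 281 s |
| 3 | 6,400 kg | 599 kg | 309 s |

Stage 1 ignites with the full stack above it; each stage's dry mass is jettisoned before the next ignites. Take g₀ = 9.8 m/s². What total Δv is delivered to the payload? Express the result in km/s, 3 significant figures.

Δv ≈ 14.0 km/s

Ignition mass of stage 1 = 274,000+19,200 + 38,100+2,580 + 6,400+599 + 1,400 = 342,279 kg.
Stage 1: m₀ = 342,279 kg, m_f = 342,279 − 274,000 = 68,279 kg; Δv = 349×9.8×ln(5.013) = 3420.2×1.6120 ≈ 5513 m/s.
Stage 2: m₀ = 49,079 kg, m_f = 49,079 − 38,100 = 10,979 kg; Δv = 281×9.8×ln(4.47) = 2753.8×1.4974 ≈ 4124 m/s.
Stage 3: m₀ = 8,399 kg, m_f = 8,399 − 6,400 = 1,999 kg; Δv = 309×9.8×ln(4.202) = 3028.2×1.4355 ≈ 4347 m/s.
Total Δv = 5513 + 4124 + 4347 = 13984 m/s.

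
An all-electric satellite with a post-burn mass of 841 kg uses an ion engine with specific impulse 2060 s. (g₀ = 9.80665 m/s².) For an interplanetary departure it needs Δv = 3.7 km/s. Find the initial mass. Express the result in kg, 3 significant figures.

v_e = Isp · g₀ = 2060 × 9.80665 = 20201.7 m/s.
Rocket equation: m₀/m_f = exp(Δv / v_e) = exp(3700 / 20201.7) = exp(0.1832) = 1.2010.
m₀ = m_f × 1.2010 = 841 × 1.2010 = 1,010.04 kg.

initial mass ≈ 1010 kg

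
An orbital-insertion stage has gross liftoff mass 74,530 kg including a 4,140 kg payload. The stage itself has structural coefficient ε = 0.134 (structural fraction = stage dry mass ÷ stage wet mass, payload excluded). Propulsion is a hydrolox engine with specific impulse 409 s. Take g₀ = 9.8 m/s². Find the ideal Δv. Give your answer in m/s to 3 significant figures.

Stage wet mass = m₀ − payload = 74,530 − 4,140 = 70,390 kg.
Stage dry mass = ε × stage wet mass = 0.134 × 70,390 = 9,432.26 kg.
Burnout mass m_f = stage dry + payload = 9,432.26 + 4,140 = 13,572.26 kg.
v_e = Isp · g₀ = 409 × 9.8 = 4008.2 m/s.
Rocket equation: Δv = v_e · ln(74,530/13,572.26) = 4008.2 × ln(5.491) = 4008.2 × 1.7032 ≈ 6827 m/s.

Δv ≈ 6830 m/s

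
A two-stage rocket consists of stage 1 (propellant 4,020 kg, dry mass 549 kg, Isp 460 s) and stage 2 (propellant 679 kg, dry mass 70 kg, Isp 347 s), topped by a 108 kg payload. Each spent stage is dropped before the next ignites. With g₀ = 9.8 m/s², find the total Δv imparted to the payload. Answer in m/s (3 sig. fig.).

Δv ≈ 11400 m/s

Ignition mass of stage 1 = 4,020+549 + 679+70 + 108 = 5,426 kg.
Stage 1: m₀ = 5,426 kg, m_f = 5,426 − 4,020 = 1,406 kg; Δv = 460×9.8×ln(3.859) = 4508.0×1.3505 ≈ 6088 m/s.
Stage 2: m₀ = 857 kg, m_f = 857 − 679 = 178 kg; Δv = 347×9.8×ln(4.815) = 3400.6×1.5717 ≈ 5345 m/s.
Total Δv = 6088 + 5345 = 11433 m/s.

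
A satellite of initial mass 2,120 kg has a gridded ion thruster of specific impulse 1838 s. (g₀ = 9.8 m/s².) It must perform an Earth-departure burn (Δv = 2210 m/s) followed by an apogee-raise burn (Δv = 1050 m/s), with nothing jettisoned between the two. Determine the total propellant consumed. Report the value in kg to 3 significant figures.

total propellant consumed ≈ 351 kg

v_e = Isp · g₀ = 1838 × 9.8 = 18012.4 m/s.
After the first burn: m = 2120 × exp(−2210/18012.4) = 2120 × 0.88453 = 1,875.2 kg.
After the second burn: m = 1,875.2 × exp(−1050/18012.4) = 1,875.2 × 0.94337 = 1,769.01 kg.
Total propellant = m₀ − m_final = 2120 − 1,769.01 = 350.99 kg.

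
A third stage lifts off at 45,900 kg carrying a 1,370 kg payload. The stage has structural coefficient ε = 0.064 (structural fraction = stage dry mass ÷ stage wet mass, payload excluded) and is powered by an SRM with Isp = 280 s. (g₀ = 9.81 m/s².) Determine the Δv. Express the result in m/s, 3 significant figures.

Stage wet mass = m₀ − payload = 45,900 − 1,370 = 44,530 kg.
Stage dry mass = ε × stage wet mass = 0.064 × 44,530 = 2,849.92 kg.
Burnout mass m_f = stage dry + payload = 2,849.92 + 1,370 = 4,219.92 kg.
v_e = Isp · g₀ = 280 × 9.81 = 2746.8 m/s.
Using Δv = v_e ln(m₀/m_f): Δv = v_e · ln(45,900/4,219.92) = 2746.8 × ln(10.88) = 2746.8 × 2.3866 ≈ 6556 m/s.

Δv ≈ 6560 m/s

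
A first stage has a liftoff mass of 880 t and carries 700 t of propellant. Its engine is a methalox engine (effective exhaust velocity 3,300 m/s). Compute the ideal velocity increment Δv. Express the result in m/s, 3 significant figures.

Δv ≈ 5240 m/s

m_f = m₀ − m_prop = 880 − 700 = 180 t.
By the Tsiolkovsky rocket equation, Δv = v_e · ln(m₀/m_f) = 3300.0 × ln(4.889) = 3300.0 × 1.5870 ≈ 5237.0 m/s.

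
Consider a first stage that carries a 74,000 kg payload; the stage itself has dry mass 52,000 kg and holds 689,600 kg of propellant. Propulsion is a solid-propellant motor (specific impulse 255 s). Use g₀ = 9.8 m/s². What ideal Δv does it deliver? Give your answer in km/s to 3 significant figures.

Δv ≈ 4.67 km/s

v_e = Isp · g₀ = 255 × 9.8 = 2499.0 m/s.
m₀ = payload + dry + propellant = 74,000 + 52,000 + 689,600 = 815,600 kg.
m_f = payload + dry = 74,000 + 52,000 = 126,000 kg.
From the ideal rocket equation, Δv = v_e · ln(m₀/m_f) = 2499.0 × ln(6.473) = 2499.0 × 1.8676 ≈ 4667.2 m/s.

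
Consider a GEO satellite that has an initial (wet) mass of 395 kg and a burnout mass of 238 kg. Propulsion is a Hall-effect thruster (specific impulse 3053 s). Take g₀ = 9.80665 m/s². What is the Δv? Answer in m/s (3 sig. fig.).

Δv ≈ 15200 m/s

v_e = Isp · g₀ = 3053 × 9.80665 = 29939.7 m/s.
Δv = v_e · ln(m₀/m_f) = 29939.7 × ln(1.66) = 29939.7 × 0.5066 ≈ 15167.9 m/s.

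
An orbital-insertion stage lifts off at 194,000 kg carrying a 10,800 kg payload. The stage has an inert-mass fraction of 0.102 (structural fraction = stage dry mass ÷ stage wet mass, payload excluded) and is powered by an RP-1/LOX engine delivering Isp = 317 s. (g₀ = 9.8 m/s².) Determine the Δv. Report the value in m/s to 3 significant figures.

Stage wet mass = m₀ − payload = 194,000 − 10,800 = 183,200 kg.
Stage dry mass = ε × stage wet mass = 0.102 × 183,200 = 18,686.4 kg.
Burnout mass m_f = stage dry + payload = 18,686.4 + 10,800 = 29,486.4 kg.
v_e = Isp · g₀ = 317 × 9.8 = 3106.6 m/s.
From the ideal rocket equation, Δv = v_e · ln(194,000/29,486.4) = 3106.6 × ln(6.579) = 3106.6 × 1.8839 ≈ 5853 m/s.

Δv ≈ 5850 m/s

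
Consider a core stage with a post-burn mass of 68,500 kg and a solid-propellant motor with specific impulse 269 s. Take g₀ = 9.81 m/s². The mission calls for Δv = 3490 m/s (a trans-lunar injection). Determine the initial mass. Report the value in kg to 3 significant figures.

initial mass ≈ 257000 kg

v_e = Isp · g₀ = 269 × 9.81 = 2638.9 m/s.
m₀/m_f = exp(Δv / v_e) = exp(3490 / 2638.9) = exp(1.3225) = 3.7529.
m₀ = m_f × 3.7529 = 68,500 × 3.7529 = 257,074 kg.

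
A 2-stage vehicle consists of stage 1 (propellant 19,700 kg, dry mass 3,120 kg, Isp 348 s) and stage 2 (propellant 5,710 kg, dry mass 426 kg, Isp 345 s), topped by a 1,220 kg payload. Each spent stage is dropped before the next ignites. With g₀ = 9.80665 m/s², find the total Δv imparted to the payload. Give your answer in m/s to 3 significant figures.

Ignition mass of stage 1 = 19,700+3,120 + 5,710+426 + 1,220 = 30,176 kg.
Stage 1: m₀ = 30,176 kg, m_f = 30,176 − 19,700 = 10,476 kg; Δv = 348×9.80665×ln(2.88) = 3412.7×1.0580 ≈ 3611 m/s.
Stage 2: m₀ = 7,356 kg, m_f = 7,356 − 5,710 = 1,646 kg; Δv = 345×9.80665×ln(4.469) = 3383.3×1.4972 ≈ 5065 m/s.
Total Δv = 3611 + 5065 = 8676 m/s.

Δv ≈ 8680 m/s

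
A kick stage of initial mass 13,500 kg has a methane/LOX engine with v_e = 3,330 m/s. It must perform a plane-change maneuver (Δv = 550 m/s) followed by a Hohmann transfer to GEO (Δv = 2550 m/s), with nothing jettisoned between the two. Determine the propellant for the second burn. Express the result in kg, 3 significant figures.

After the first burn: m = 13500 × exp(−550/3330.0) = 13500 × 0.84775 = 11,444.6 kg.
After the second burn: m = 11,444.6 × exp(−2550/3330.0) = 11,444.6 × 0.46498 = 5,321.51 kg.
Second-burn propellant = 11,444.6 − 5,321.51 = 6,123.09 kg.

propellant for the second burn ≈ 6120 kg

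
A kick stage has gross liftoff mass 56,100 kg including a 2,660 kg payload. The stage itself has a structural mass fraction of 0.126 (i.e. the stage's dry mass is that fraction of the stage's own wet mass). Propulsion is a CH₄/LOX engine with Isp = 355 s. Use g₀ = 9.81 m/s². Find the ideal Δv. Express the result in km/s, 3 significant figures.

Δv ≈ 6.22 km/s

Stage wet mass = m₀ − payload = 56,100 − 2,660 = 53,440 kg.
Stage dry mass = ε × stage wet mass = 0.126 × 53,440 = 6,733.44 kg.
Burnout mass m_f = stage dry + payload = 6,733.44 + 2,660 = 9,393.44 kg.
v_e = Isp · g₀ = 355 × 9.81 = 3482.6 m/s.
Rocket equation: Δv = v_e · ln(56,100/9,393.44) = 3482.6 × ln(5.972) = 3482.6 × 1.7871 ≈ 6224 m/s.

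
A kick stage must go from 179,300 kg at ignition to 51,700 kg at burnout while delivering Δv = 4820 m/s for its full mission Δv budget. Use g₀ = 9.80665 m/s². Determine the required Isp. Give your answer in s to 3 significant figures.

ln(m₀/m_f) = ln(179300/51700) = ln(3.468) = 1.2436.
From the ideal rocket equation, v_e = Δv / ln(m₀/m_f) = 4820 / 1.2436 = 3875.8 m/s.
Isp = v_e / g₀ = 3875.8 / 9.80665 = 395.2 s.

Isp ≈ 395 s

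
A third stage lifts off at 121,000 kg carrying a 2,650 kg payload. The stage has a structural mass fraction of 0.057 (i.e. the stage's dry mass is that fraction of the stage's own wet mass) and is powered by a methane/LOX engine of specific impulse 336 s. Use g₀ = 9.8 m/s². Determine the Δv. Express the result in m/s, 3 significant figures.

Δv ≈ 8410 m/s

Stage wet mass = m₀ − payload = 121,000 − 2,650 = 118,350 kg.
Stage dry mass = ε × stage wet mass = 0.057 × 118,350 = 6,745.95 kg.
Burnout mass m_f = stage dry + payload = 6,745.95 + 2,650 = 9,395.95 kg.
v_e = Isp · g₀ = 336 × 9.8 = 3292.8 m/s.
By the Tsiolkovsky rocket equation, Δv = v_e · ln(121,000/9,395.95) = 3292.8 × ln(12.88) = 3292.8 × 2.5555 ≈ 8415 m/s.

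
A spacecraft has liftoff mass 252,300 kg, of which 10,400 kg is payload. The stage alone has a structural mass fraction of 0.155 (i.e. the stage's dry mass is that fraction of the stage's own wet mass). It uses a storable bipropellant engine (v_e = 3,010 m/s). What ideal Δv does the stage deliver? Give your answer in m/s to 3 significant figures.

Stage wet mass = m₀ − payload = 252,300 − 10,400 = 241,900 kg.
Stage dry mass = ε × stage wet mass = 0.155 × 241,900 = 37,494.5 kg.
Burnout mass m_f = stage dry + payload = 37,494.5 + 10,400 = 47,894.5 kg.
By the Tsiolkovsky rocket equation, Δv = v_e · ln(252,300/47,894.5) = 3010.0 × ln(5.268) = 3010.0 × 1.6616 ≈ 5001 m/s.

Δv ≈ 5000 m/s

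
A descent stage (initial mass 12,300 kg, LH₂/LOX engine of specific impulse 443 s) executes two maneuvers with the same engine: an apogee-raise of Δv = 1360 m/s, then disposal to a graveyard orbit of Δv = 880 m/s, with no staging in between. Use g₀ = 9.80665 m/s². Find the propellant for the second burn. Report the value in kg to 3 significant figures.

v_e = Isp · g₀ = 443 × 9.80665 = 4344.3 m/s.
After the first burn: m = 12300 × exp(−1360/4344.3) = 12300 × 0.73121 = 8,993.88 kg.
After the second burn: m = 8,993.88 × exp(−880/4344.3) = 8,993.88 × 0.81664 = 7,344.76 kg.
Second-burn propellant = 8,993.88 − 7,344.76 = 1,649.12 kg.

propellant for the second burn ≈ 1650 kg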